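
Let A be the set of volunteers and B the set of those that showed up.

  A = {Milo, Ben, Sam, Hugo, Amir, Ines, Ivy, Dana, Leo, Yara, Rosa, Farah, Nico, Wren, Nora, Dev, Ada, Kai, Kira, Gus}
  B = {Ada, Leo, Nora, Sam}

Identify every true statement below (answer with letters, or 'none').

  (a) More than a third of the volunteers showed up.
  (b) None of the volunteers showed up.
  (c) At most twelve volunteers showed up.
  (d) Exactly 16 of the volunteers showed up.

|A| = 20, |A ∩ B| = 4, |A ∖ B| = 16.
(a) |A ∩ B| / |A| > 1/3: fails.
(b) A ∩ B = ∅ (|A ∩ B| = 0): fails.
(c) |A ∩ B| ≤ 12: holds.
(d) |A ∩ B| = 16: fails.

(c)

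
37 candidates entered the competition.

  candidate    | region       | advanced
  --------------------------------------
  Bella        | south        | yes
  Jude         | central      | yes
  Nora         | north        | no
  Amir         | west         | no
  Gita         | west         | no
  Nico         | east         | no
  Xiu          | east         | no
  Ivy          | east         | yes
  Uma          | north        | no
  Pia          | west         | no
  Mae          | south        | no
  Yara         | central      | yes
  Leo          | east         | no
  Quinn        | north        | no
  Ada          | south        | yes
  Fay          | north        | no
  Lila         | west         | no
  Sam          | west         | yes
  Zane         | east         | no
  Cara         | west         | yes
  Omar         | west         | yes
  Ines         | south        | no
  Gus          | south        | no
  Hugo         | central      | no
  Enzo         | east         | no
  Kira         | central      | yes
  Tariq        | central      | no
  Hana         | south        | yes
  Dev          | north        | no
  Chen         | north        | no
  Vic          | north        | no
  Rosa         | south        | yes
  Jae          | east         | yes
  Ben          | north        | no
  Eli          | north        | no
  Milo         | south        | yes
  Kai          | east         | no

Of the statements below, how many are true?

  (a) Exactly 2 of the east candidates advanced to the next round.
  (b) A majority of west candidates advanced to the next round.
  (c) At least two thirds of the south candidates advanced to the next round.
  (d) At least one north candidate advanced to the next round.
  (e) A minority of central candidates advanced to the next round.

(a) east: |A| = 8, |A ∩ B| = 2; needs |A ∩ B| = 2 — true.
(b) west: |A| = 7, |A ∩ B| = 3; needs |A ∩ B| > |A ∖ B| — false.
(c) south: |A| = 8, |A ∩ B| = 5; needs |A ∩ B| / |A| ≥ 2/3 — false.
(d) north: |A| = 9, |A ∩ B| = 0; needs A ∩ B ≠ ∅ (|A ∩ B| ≥ 1) — false.
(e) central: |A| = 5, |A ∩ B| = 3; needs |A ∩ B| < |A ∖ B| — false.

1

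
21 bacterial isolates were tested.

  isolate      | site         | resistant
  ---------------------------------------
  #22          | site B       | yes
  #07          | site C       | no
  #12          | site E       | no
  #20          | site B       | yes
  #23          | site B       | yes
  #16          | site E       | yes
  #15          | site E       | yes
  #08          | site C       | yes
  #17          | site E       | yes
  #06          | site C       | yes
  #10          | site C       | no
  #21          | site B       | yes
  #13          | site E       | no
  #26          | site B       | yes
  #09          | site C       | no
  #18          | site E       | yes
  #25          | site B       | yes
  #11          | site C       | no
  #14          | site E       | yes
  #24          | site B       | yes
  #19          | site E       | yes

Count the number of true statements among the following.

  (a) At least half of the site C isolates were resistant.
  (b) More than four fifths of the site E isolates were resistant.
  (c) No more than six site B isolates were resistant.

0

(a) site C: |A| = 6, |A ∩ B| = 2; needs |A ∩ B| ≥ |A ∖ B| — false.
(b) site E: |A| = 8, |A ∩ B| = 6; needs |A ∩ B| / |A| > 4/5 — false.
(c) site B: |A| = 7, |A ∩ B| = 7; needs |A ∩ B| ≤ 6 — false.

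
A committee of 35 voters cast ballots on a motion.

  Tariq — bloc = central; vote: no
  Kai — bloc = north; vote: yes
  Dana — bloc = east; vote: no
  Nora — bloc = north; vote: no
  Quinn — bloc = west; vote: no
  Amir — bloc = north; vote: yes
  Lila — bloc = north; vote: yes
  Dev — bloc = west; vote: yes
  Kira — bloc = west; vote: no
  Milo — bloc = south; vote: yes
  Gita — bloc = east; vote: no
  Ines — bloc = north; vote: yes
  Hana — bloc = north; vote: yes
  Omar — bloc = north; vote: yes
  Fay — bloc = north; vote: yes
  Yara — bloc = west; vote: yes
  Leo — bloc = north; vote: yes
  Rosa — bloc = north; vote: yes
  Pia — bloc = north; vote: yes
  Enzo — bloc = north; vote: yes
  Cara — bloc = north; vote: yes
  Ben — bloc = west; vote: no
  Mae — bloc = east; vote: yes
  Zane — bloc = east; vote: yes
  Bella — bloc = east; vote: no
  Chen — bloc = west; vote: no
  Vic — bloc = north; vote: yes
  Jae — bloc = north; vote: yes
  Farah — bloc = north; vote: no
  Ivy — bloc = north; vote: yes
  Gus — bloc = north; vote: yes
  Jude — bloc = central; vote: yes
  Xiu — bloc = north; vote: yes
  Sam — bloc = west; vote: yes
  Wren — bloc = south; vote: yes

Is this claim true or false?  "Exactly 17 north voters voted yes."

'Exactly 17 north voters voted yes' holds iff |A ∩ B| = 17.
|A| = 19, |A ∩ B| = 17, |A ∖ B| = 2.
|A ∩ B| = 17, so the statement is true.

True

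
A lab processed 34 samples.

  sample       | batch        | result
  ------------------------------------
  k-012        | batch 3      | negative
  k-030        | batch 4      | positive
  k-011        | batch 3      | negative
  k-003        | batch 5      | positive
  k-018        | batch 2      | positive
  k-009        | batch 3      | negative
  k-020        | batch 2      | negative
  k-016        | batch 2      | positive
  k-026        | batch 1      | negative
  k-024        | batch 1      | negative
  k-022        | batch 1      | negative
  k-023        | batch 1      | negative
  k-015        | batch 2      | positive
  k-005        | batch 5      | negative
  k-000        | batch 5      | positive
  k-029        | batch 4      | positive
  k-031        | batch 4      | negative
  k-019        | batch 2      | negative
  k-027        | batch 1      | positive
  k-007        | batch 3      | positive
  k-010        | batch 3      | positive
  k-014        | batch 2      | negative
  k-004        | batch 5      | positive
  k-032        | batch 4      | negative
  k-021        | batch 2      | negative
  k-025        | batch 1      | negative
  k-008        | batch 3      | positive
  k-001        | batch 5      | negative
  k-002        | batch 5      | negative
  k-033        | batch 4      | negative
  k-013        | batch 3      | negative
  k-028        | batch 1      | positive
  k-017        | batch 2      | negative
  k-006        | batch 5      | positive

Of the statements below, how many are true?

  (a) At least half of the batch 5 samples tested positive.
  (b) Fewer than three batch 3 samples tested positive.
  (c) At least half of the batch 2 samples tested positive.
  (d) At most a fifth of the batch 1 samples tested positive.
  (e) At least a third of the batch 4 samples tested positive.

2

(a) batch 5: |A| = 7, |A ∩ B| = 4; needs |A ∩ B| ≥ |A ∖ B| — true.
(b) batch 3: |A| = 7, |A ∩ B| = 3; needs |A ∩ B| < 3 — false.
(c) batch 2: |A| = 8, |A ∩ B| = 3; needs |A ∩ B| ≥ |A ∖ B| — false.
(d) batch 1: |A| = 7, |A ∩ B| = 2; needs |A ∩ B| / |A| ≤ 1/5 — false.
(e) batch 4: |A| = 5, |A ∩ B| = 2; needs |A ∩ B| / |A| ≥ 1/3 — true.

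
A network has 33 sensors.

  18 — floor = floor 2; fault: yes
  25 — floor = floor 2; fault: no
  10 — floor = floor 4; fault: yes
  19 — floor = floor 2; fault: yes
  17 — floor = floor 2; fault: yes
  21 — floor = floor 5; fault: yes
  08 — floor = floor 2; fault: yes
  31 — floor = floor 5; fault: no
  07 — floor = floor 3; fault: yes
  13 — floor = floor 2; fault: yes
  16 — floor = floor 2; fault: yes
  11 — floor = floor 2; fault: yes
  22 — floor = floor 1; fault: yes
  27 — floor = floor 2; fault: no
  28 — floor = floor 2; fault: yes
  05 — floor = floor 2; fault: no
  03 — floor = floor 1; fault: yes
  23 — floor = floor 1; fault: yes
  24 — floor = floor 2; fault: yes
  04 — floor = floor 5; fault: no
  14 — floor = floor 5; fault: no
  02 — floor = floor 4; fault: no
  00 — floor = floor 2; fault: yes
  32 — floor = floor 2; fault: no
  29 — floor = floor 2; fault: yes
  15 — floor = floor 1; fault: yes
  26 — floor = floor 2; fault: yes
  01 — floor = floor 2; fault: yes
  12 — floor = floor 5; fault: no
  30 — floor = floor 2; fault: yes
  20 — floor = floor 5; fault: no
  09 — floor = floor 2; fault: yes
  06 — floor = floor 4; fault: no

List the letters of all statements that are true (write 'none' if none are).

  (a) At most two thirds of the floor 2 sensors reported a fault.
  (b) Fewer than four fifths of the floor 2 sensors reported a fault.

(b)

|A| = 19, |A ∩ B| = 15, |A ∖ B| = 4.
(a) |A ∩ B| / |A| ≤ 2/3: fails.
(b) |A ∩ B| / |A| < 4/5: holds.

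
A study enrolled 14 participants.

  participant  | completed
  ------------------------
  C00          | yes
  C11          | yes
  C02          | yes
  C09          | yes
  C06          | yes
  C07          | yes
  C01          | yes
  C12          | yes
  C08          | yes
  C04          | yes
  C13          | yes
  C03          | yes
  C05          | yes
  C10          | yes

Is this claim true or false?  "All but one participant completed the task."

'All but one participant completed the task' holds iff |A ∖ B| = 1.
A (the restrictor) = {C00, C11, C02, C09, C06, C07, C01, C12, C08, C04, C13, C03, C05, C10}, |A| = 14.
A ∖ B = {}, so |A ∖ B| = 0.
|A ∖ B| = 0, so the statement is false.

False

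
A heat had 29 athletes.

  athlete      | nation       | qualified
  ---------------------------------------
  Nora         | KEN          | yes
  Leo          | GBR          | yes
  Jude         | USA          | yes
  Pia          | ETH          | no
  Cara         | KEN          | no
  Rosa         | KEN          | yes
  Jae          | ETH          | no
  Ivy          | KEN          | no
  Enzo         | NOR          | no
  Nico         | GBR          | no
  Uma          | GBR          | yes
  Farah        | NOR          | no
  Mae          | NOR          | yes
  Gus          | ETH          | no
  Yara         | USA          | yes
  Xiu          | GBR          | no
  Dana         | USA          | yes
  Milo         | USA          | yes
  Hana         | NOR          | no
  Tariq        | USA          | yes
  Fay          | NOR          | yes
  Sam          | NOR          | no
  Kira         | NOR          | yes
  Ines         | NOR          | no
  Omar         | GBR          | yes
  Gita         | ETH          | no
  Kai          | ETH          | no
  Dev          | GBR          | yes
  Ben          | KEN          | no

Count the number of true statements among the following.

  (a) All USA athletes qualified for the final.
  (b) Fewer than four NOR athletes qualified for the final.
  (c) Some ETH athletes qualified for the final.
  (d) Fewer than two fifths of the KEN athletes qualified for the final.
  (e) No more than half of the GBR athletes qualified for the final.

2

(a) USA: |A| = 5, |A ∩ B| = 5; needs A ⊆ B, i.e. every element of A is in B (|A ∖ B| = 0) — true.
(b) NOR: |A| = 8, |A ∩ B| = 3; needs |A ∩ B| < 4 — true.
(c) ETH: |A| = 5, |A ∩ B| = 0; needs A ∩ B ≠ ∅ (|A ∩ B| ≥ 1) — false.
(d) KEN: |A| = 5, |A ∩ B| = 2; needs |A ∩ B| / |A| < 2/5 — false.
(e) GBR: |A| = 6, |A ∩ B| = 4; needs |A ∩ B| ≤ |A ∖ B| — false.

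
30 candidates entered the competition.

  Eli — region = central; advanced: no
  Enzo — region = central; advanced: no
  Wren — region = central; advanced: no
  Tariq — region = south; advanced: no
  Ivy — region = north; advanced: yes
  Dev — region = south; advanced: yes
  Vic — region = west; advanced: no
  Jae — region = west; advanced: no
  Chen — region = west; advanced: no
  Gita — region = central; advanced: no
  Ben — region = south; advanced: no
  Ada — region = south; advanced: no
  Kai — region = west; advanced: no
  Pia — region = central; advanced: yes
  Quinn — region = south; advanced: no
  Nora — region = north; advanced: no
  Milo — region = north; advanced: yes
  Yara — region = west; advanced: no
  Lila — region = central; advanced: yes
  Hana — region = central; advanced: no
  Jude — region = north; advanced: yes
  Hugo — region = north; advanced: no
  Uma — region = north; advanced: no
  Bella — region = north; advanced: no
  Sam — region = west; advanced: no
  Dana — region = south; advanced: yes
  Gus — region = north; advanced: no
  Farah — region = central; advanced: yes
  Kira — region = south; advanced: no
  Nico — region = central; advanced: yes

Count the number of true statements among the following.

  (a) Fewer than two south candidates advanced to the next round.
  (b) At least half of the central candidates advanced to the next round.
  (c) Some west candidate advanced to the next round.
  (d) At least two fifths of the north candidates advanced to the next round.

0

(a) south: |A| = 7, |A ∩ B| = 2; needs |A ∩ B| < 2 — false.
(b) central: |A| = 9, |A ∩ B| = 4; needs |A ∩ B| ≥ |A ∖ B| — false.
(c) west: |A| = 6, |A ∩ B| = 0; needs A ∩ B ≠ ∅ (|A ∩ B| ≥ 1) — false.
(d) north: |A| = 8, |A ∩ B| = 3; needs |A ∩ B| / |A| ≥ 2/5 — false.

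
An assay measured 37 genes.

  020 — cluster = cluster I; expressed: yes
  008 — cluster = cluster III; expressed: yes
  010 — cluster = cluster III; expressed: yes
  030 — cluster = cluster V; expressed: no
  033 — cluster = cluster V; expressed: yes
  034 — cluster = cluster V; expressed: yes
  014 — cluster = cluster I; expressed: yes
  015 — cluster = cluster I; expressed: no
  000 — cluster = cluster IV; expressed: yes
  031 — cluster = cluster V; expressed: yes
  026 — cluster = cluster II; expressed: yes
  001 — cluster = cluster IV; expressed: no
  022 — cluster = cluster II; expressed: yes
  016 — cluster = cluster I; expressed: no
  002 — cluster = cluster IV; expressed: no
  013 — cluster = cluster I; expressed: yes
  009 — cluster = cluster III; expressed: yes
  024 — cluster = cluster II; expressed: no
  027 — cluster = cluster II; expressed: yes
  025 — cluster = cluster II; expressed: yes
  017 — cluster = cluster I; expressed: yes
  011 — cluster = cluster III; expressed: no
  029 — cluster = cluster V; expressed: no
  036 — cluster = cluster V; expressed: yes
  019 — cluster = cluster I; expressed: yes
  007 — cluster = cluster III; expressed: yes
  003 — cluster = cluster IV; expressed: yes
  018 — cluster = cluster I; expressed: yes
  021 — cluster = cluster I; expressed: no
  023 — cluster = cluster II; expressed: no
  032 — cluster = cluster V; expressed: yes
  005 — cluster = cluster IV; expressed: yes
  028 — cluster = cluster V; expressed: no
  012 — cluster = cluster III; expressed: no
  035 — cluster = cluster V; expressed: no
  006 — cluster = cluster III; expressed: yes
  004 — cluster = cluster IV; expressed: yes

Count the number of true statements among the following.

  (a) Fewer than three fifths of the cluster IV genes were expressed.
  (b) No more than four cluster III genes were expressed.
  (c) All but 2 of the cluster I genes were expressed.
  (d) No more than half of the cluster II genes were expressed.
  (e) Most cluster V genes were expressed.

(a) cluster IV: |A| = 6, |A ∩ B| = 4; needs |A ∩ B| / |A| < 3/5 — false.
(b) cluster III: |A| = 7, |A ∩ B| = 5; needs |A ∩ B| ≤ 4 — false.
(c) cluster I: |A| = 9, |A ∩ B| = 6; needs |A ∖ B| = 2 — false.
(d) cluster II: |A| = 6, |A ∩ B| = 4; needs |A ∩ B| ≤ |A ∖ B| — false.
(e) cluster V: |A| = 9, |A ∩ B| = 5; needs |A ∩ B| > |A ∖ B| — true.

1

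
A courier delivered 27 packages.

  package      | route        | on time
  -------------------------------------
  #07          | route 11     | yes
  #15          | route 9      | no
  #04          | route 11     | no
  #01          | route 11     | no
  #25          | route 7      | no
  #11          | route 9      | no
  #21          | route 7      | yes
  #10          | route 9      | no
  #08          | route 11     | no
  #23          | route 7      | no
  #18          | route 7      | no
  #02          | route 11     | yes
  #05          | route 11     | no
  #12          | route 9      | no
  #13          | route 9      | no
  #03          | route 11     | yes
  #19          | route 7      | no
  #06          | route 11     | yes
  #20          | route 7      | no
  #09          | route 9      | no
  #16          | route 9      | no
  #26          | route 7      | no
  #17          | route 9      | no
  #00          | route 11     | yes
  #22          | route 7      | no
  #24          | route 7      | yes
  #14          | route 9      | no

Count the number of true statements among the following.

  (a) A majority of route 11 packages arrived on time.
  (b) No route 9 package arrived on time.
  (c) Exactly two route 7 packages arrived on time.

(a) route 11: |A| = 9, |A ∩ B| = 5; needs |A ∩ B| > |A ∖ B| — true.
(b) route 9: |A| = 9, |A ∩ B| = 0; needs A ∩ B = ∅ (|A ∩ B| = 0) — true.
(c) route 7: |A| = 9, |A ∩ B| = 2; needs |A ∩ B| = 2 — true.

3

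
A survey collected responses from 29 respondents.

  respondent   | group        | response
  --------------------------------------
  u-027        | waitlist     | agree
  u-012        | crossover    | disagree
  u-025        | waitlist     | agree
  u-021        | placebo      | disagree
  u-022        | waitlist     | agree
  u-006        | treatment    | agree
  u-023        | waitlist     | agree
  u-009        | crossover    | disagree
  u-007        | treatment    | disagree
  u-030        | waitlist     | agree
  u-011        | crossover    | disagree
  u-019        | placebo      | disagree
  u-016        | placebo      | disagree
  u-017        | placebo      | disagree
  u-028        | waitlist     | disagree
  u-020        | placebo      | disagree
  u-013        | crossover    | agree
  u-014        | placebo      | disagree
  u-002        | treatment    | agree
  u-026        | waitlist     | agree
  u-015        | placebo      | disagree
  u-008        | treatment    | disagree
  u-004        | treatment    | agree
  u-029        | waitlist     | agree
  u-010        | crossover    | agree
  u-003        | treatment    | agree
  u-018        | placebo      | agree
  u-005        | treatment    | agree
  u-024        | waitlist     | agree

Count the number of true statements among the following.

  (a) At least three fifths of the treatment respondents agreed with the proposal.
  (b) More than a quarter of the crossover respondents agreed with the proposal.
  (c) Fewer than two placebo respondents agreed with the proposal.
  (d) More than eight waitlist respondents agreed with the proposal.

3

(a) treatment: |A| = 7, |A ∩ B| = 5; needs |A ∩ B| / |A| ≥ 3/5 — true.
(b) crossover: |A| = 5, |A ∩ B| = 2; needs |A ∩ B| / |A| > 1/4 — true.
(c) placebo: |A| = 8, |A ∩ B| = 1; needs |A ∩ B| < 2 — true.
(d) waitlist: |A| = 9, |A ∩ B| = 8; needs |A ∩ B| > 8 — false.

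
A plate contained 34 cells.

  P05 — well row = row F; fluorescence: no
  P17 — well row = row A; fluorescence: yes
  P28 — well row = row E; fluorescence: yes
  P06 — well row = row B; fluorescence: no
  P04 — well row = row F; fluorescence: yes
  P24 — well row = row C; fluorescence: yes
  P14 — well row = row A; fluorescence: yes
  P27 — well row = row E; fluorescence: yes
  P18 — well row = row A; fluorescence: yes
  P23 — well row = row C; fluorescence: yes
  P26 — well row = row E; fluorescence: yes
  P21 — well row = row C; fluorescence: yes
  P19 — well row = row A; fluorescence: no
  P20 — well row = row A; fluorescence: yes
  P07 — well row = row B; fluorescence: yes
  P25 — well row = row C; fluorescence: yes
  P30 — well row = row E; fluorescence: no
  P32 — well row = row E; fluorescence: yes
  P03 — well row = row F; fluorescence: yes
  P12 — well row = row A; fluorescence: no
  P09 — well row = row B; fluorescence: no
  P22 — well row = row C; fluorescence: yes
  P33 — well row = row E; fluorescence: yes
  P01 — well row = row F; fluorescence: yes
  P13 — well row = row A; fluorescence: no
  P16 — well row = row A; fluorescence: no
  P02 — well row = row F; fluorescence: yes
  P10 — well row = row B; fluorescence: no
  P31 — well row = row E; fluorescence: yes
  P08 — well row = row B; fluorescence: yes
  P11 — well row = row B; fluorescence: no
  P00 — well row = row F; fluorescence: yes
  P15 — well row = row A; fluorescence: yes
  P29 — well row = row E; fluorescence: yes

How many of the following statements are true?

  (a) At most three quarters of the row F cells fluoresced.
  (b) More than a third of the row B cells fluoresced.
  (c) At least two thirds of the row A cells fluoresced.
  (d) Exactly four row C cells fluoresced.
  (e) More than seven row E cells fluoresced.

0

(a) row F: |A| = 6, |A ∩ B| = 5; needs |A ∩ B| / |A| ≤ 3/4 — false.
(b) row B: |A| = 6, |A ∩ B| = 2; needs |A ∩ B| / |A| > 1/3 — false.
(c) row A: |A| = 9, |A ∩ B| = 5; needs |A ∩ B| / |A| ≥ 2/3 — false.
(d) row C: |A| = 5, |A ∩ B| = 5; needs |A ∩ B| = 4 — false.
(e) row E: |A| = 8, |A ∩ B| = 7; needs |A ∩ B| > 7 — false.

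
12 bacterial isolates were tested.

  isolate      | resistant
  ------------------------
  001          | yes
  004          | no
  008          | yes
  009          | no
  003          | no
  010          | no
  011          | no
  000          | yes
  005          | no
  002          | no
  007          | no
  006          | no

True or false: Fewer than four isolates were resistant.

True

'Fewer than four isolates were resistant' holds iff |A ∩ B| < 4.
A (the restrictor) = {001, 004, 008, 009, 003, 010, 011, 000, 005, 002, 007, 006}, |A| = 12.
A ∩ B = {001, 008, 000}, so |A ∩ B| = 3.
|A ∩ B| = 3, so the statement is true.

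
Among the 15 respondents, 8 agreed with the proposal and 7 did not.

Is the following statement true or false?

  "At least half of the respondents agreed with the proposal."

The determiner here denotes the relation: |A ∩ B| ≥ |A ∖ B|.
|A| = 15, |A ∩ B| = 8, |A ∖ B| = 7.
8 > 7, so the statement is true.

True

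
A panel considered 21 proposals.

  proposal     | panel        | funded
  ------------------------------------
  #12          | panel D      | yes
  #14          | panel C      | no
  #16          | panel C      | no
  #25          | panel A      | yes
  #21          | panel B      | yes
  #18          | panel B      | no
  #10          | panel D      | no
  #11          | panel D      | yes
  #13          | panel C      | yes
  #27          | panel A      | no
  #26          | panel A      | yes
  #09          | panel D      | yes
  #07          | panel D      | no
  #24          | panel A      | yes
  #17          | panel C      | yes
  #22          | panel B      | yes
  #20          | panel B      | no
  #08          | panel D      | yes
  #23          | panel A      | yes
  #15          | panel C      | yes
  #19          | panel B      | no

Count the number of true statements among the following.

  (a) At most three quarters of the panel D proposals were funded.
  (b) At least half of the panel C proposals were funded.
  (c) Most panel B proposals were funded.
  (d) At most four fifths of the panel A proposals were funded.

3

(a) panel D: |A| = 6, |A ∩ B| = 4; needs |A ∩ B| / |A| ≤ 3/4 — true.
(b) panel C: |A| = 5, |A ∩ B| = 3; needs |A ∩ B| ≥ |A ∖ B| — true.
(c) panel B: |A| = 5, |A ∩ B| = 2; needs |A ∩ B| > |A ∖ B| — false.
(d) panel A: |A| = 5, |A ∩ B| = 4; needs |A ∩ B| / |A| ≤ 4/5 — true.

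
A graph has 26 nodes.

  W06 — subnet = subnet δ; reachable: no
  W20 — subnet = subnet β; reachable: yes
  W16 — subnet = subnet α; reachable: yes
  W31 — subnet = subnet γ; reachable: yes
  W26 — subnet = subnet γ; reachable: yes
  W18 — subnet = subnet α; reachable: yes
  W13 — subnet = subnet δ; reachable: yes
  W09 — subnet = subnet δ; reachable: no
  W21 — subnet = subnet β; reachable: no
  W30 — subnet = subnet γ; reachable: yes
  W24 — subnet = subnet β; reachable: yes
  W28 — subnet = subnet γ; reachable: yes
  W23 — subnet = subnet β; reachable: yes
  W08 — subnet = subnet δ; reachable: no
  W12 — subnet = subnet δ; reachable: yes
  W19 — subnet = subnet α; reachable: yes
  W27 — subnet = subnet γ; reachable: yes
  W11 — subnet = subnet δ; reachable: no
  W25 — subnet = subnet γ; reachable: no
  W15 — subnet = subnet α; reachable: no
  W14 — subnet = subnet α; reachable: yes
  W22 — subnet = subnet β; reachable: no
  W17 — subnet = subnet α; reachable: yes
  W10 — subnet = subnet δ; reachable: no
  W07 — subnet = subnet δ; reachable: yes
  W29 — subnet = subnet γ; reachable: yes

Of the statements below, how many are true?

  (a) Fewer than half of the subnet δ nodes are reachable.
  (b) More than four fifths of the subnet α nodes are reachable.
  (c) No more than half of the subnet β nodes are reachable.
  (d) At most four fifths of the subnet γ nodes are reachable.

(a) subnet δ: |A| = 8, |A ∩ B| = 3; needs |A ∩ B| < |A ∖ B| — true.
(b) subnet α: |A| = 6, |A ∩ B| = 5; needs |A ∩ B| / |A| > 4/5 — true.
(c) subnet β: |A| = 5, |A ∩ B| = 3; needs |A ∩ B| ≤ |A ∖ B| — false.
(d) subnet γ: |A| = 7, |A ∩ B| = 6; needs |A ∩ B| / |A| ≤ 4/5 — false.

2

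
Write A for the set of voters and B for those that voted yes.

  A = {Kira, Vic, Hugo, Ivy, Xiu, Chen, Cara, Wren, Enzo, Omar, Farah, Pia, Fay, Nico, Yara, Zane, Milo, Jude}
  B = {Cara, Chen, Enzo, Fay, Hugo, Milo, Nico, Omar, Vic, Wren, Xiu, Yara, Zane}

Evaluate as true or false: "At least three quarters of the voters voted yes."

False

Truth condition: |A ∩ B| / |A| ≥ 3/4.
|A| = 18, |A ∩ B| = 13, |A ∖ B| = 5.
|A ∩ B|/|A| = 13/18, so the statement is false.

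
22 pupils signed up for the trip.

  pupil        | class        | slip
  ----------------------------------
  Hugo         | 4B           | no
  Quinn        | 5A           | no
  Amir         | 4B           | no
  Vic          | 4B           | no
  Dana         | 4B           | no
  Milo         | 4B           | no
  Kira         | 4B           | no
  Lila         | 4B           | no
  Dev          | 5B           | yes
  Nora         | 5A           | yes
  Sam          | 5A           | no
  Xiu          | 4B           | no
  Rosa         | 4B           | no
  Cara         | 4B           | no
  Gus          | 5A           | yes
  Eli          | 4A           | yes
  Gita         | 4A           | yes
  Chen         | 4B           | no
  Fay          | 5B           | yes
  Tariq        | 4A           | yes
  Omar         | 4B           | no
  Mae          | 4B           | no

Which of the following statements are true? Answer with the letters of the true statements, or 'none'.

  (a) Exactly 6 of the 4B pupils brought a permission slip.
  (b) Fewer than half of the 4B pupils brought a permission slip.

|A| = 13, |A ∩ B| = 0, |A ∖ B| = 13.
(a) |A ∩ B| = 6: fails.
(b) |A ∩ B| < |A ∖ B|: holds.

(b)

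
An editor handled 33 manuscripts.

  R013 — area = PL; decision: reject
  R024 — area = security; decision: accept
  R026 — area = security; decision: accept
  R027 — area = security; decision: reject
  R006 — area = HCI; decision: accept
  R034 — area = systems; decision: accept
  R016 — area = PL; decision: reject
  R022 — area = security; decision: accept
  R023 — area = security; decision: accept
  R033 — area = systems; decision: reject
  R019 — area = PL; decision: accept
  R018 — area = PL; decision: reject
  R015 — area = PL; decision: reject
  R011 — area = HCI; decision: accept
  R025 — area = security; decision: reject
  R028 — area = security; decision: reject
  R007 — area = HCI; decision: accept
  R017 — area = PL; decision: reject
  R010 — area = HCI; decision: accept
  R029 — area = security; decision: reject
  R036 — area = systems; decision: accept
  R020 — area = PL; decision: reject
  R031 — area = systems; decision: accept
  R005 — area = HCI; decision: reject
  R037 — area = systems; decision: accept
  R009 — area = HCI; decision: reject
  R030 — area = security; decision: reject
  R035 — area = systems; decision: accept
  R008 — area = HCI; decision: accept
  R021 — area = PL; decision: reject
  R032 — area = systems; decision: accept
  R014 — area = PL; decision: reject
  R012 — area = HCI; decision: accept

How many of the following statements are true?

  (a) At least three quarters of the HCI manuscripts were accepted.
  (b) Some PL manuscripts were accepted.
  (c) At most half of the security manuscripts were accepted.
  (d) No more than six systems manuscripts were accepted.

4

(a) HCI: |A| = 8, |A ∩ B| = 6; needs |A ∩ B| / |A| ≥ 3/4 — true.
(b) PL: |A| = 9, |A ∩ B| = 1; needs A ∩ B ≠ ∅ (|A ∩ B| ≥ 1) — true.
(c) security: |A| = 9, |A ∩ B| = 4; needs |A ∩ B| ≤ |A ∖ B| — true.
(d) systems: |A| = 7, |A ∩ B| = 6; needs |A ∩ B| ≤ 6 — true.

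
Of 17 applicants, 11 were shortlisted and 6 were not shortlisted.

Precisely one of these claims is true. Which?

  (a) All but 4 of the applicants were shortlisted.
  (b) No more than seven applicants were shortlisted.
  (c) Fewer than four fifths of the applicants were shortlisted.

|A| = 17, |A ∩ B| = 11, |A ∖ B| = 6.
(a) requires |A ∖ B| = 4: false.
(b) requires |A ∩ B| ≤ 7: false.
(c) requires |A ∩ B| / |A| < 4/5: true.

(c)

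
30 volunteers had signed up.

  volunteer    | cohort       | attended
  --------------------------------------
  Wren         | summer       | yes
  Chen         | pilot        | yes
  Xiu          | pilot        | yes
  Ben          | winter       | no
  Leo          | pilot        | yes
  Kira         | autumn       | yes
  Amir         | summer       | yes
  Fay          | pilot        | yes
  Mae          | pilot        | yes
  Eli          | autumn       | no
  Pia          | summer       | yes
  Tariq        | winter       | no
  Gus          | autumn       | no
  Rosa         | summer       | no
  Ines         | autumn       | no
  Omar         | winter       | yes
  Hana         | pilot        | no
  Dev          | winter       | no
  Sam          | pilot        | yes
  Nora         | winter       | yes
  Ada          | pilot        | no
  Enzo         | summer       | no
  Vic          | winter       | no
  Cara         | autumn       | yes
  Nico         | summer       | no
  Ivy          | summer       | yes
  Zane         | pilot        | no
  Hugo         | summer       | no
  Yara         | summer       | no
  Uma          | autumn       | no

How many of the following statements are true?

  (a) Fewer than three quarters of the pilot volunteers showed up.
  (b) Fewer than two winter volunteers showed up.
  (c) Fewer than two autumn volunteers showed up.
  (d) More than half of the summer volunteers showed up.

(a) pilot: |A| = 9, |A ∩ B| = 6; needs |A ∩ B| / |A| < 3/4 — true.
(b) winter: |A| = 6, |A ∩ B| = 2; needs |A ∩ B| < 2 — false.
(c) autumn: |A| = 6, |A ∩ B| = 2; needs |A ∩ B| < 2 — false.
(d) summer: |A| = 9, |A ∩ B| = 4; needs |A ∩ B| > |A ∖ B| — false.

1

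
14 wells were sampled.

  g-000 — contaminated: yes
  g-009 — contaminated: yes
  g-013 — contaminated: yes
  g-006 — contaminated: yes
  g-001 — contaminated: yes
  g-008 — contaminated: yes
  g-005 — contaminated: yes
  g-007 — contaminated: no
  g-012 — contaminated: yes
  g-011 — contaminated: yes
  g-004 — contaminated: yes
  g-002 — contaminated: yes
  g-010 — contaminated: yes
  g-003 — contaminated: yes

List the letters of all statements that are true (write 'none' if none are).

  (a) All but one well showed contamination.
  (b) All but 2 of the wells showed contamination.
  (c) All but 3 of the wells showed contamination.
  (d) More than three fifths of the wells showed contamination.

(a), (d)

|A| = 14, |A ∩ B| = 13, |A ∖ B| = 1.
(a) |A ∖ B| = 1: holds.
(b) |A ∖ B| = 2: fails.
(c) |A ∖ B| = 3: fails.
(d) |A ∩ B| / |A| > 3/5: holds.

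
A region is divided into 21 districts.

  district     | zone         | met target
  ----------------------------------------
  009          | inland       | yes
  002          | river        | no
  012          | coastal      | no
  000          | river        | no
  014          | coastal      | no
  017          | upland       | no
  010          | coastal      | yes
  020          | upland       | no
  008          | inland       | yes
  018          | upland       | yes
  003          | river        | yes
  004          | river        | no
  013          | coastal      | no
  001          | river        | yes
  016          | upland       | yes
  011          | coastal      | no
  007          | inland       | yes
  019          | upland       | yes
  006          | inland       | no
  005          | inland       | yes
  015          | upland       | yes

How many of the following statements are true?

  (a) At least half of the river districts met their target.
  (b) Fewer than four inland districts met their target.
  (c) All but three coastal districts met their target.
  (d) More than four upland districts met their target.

(a) river: |A| = 5, |A ∩ B| = 2; needs |A ∩ B| ≥ |A ∖ B| — false.
(b) inland: |A| = 5, |A ∩ B| = 4; needs |A ∩ B| < 4 — false.
(c) coastal: |A| = 5, |A ∩ B| = 1; needs |A ∖ B| = 3 — false.
(d) upland: |A| = 6, |A ∩ B| = 4; needs |A ∩ B| > 4 — false.

0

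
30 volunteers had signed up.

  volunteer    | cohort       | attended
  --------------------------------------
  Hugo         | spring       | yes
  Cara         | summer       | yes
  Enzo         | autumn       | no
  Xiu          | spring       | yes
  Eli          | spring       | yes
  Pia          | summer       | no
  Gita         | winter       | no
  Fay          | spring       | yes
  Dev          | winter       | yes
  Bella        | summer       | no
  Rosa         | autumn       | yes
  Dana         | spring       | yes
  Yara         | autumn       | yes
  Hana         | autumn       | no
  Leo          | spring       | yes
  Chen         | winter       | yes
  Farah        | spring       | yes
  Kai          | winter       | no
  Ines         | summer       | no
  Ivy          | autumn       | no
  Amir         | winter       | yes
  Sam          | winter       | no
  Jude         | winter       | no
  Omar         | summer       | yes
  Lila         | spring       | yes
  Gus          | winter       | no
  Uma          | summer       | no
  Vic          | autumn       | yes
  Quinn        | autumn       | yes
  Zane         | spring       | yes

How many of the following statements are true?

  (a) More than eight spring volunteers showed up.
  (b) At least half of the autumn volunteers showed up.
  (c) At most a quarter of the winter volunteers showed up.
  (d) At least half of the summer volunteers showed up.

(a) spring: |A| = 9, |A ∩ B| = 9; needs |A ∩ B| > 8 — true.
(b) autumn: |A| = 7, |A ∩ B| = 4; needs |A ∩ B| ≥ |A ∖ B| — true.
(c) winter: |A| = 8, |A ∩ B| = 3; needs |A ∩ B| / |A| ≤ 1/4 — false.
(d) summer: |A| = 6, |A ∩ B| = 2; needs |A ∩ B| ≥ |A ∖ B| — false.

2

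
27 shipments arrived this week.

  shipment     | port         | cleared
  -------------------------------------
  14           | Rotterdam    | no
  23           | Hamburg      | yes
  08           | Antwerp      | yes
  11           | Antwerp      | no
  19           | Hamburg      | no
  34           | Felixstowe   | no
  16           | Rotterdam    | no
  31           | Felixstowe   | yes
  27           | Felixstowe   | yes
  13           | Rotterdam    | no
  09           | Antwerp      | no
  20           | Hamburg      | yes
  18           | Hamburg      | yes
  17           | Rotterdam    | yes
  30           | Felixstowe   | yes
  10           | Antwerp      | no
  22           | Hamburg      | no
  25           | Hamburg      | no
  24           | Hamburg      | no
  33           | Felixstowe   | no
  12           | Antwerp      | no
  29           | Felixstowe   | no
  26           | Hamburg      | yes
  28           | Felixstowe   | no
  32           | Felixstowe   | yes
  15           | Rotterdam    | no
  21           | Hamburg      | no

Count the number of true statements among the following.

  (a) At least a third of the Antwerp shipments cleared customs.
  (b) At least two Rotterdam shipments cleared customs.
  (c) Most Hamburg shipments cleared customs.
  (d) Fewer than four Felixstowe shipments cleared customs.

(a) Antwerp: |A| = 5, |A ∩ B| = 1; needs |A ∩ B| / |A| ≥ 1/3 — false.
(b) Rotterdam: |A| = 5, |A ∩ B| = 1; needs |A ∩ B| ≥ 2 — false.
(c) Hamburg: |A| = 9, |A ∩ B| = 4; needs |A ∩ B| > |A ∖ B| — false.
(d) Felixstowe: |A| = 8, |A ∩ B| = 4; needs |A ∩ B| < 4 — false.

0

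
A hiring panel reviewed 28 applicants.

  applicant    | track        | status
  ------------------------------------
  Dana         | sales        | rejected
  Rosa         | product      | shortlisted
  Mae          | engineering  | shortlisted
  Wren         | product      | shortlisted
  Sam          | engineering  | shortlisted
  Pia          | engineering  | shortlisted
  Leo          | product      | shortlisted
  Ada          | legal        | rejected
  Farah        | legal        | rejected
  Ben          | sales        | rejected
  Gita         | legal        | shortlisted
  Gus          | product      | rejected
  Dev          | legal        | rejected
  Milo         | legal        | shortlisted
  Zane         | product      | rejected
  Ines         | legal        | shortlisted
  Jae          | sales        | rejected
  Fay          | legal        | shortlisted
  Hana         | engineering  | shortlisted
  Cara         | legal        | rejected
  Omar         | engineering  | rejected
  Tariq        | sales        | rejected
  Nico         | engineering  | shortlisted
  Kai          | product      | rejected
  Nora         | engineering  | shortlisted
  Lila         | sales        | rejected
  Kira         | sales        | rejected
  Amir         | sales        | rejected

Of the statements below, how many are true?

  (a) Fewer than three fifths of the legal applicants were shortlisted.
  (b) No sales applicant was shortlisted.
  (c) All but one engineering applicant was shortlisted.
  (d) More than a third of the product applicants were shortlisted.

(a) legal: |A| = 8, |A ∩ B| = 4; needs |A ∩ B| / |A| < 3/5 — true.
(b) sales: |A| = 7, |A ∩ B| = 0; needs A ∩ B = ∅ (|A ∩ B| = 0) — true.
(c) engineering: |A| = 7, |A ∩ B| = 6; needs |A ∖ B| = 1 — true.
(d) product: |A| = 6, |A ∩ B| = 3; needs |A ∩ B| / |A| > 1/3 — true.

4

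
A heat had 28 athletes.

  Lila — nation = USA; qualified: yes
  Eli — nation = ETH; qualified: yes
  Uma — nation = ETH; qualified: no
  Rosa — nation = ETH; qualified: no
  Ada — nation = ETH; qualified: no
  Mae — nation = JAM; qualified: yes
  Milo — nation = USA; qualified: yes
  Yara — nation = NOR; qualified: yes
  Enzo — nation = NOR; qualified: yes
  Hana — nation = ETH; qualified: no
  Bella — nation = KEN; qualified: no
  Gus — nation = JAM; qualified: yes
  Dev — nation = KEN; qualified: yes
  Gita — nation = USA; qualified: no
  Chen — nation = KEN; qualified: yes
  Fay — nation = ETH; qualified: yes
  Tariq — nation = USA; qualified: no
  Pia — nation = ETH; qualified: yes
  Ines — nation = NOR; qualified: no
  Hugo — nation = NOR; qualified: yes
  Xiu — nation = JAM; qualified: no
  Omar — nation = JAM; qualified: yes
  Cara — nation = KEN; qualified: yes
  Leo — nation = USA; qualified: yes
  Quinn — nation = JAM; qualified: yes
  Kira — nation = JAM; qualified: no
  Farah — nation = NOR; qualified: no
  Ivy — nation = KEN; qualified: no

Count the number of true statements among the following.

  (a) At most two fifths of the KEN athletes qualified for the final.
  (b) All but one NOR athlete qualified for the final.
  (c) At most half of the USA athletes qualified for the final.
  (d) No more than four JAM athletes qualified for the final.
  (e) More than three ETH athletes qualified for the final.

(a) KEN: |A| = 5, |A ∩ B| = 3; needs |A ∩ B| / |A| ≤ 2/5 — false.
(b) NOR: |A| = 5, |A ∩ B| = 3; needs |A ∖ B| = 1 — false.
(c) USA: |A| = 5, |A ∩ B| = 3; needs |A ∩ B| ≤ |A ∖ B| — false.
(d) JAM: |A| = 6, |A ∩ B| = 4; needs |A ∩ B| ≤ 4 — true.
(e) ETH: |A| = 7, |A ∩ B| = 3; needs |A ∩ B| > 3 — false.

1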